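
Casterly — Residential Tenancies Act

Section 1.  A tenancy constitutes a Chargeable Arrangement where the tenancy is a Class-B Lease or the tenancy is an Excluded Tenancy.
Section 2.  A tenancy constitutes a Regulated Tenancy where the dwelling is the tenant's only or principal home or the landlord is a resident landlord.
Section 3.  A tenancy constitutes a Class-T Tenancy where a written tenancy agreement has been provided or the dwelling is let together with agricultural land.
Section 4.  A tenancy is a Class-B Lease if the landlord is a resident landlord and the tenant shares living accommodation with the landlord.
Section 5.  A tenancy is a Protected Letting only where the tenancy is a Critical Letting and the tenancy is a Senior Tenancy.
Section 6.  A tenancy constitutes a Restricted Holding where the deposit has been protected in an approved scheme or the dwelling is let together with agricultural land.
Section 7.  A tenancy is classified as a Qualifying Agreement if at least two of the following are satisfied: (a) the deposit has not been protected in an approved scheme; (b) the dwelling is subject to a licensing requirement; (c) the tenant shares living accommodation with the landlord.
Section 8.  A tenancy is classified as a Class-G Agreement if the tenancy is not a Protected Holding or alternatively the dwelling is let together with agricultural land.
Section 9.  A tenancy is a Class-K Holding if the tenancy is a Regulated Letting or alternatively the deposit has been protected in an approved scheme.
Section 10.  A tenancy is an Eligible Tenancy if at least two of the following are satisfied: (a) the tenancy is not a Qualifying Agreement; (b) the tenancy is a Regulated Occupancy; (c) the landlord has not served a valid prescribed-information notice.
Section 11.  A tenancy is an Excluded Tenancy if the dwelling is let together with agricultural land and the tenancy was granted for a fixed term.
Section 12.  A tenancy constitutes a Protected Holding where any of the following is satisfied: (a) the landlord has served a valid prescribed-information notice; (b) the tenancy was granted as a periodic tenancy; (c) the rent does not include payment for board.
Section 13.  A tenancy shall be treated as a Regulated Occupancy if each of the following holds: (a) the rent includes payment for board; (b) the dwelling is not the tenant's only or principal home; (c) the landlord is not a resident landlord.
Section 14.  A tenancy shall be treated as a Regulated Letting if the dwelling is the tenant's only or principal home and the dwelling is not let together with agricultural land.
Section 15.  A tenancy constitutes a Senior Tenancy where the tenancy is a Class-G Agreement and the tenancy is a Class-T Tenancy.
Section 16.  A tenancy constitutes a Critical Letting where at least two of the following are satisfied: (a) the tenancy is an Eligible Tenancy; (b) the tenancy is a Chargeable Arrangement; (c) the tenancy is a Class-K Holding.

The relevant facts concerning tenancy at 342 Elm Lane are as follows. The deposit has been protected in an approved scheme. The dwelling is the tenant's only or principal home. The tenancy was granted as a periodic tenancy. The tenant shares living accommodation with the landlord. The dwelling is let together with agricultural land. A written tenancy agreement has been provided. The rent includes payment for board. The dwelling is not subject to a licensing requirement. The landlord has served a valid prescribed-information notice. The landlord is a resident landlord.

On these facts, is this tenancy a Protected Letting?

Under section 7: the deposit has not been protected in an approved scheme? no; the dwelling is subject to a licensing requirement? no; the tenant shares living accommodation with the landlord? yes — 1 of 3 hold (need ≥2) → not satisfied.
Under section 13: the rent includes payment for board? yes; and the dwelling is not the tenant's only or principal home? no; and the landlord is not a resident landlord? no. So the tenancy is not a Regulated Occupancy.
Under section 10: not a Qualifying Agreement (section 7)? yes; Regulated Occupancy (section 13)? no; the landlord has not served a valid prescribed-information notice? no — 1 of 3 hold (need ≥2) → not satisfied.
Under section 4: the landlord is a resident landlord? yes; and the tenant shares living accommodation with the landlord? yes. So the tenancy is a Class-B Lease.
Under section 11: the dwelling is let together with agricultural land? yes; and the tenancy was granted for a fixed term? no. So the tenancy is not an Excluded Tenancy.
Under section 1: Class-B Lease (section 4)? yes; or Excluded Tenancy (section 11)? no. So the tenancy is a Chargeable Arrangement.
Under section 14: the dwelling is the tenant's only or principal home? yes; and the dwelling is not let together with agricultural land? no. So the tenancy is not a Regulated Letting.
Under section 9: Regulated Letting (section 14)? no; or the deposit has been protected in an approved scheme? yes. So the tenancy is a Class-K Holding.
Under section 16: Eligible Tenancy (section 10)? no; Chargeable Arrangement (section 1)? yes; Class-K Holding (section 9)? yes — 2 of 3 hold (need ≥2) → satisfied.
Under section 12: the landlord has served a valid prescribed-information notice? yes; or the tenancy was granted as a periodic tenancy? yes; or the rent does not include payment for board? no. So the tenancy is a Protected Holding.
Under section 8: not a Protected Holding (section 12)? no; or the dwelling is let together with agricultural land? yes. So the tenancy is a Class-G Agreement.
Under section 3: a written tenancy agreement has been provided? yes; or the dwelling is let together with agricultural land? yes. So the tenancy is a Class-T Tenancy.
Under section 15: Class-G Agreement (section 8)? yes; and Class-T Tenancy (section 3)? yes. So the tenancy is a Senior Tenancy.
Under section 5: Critical Letting (section 16)? yes; and Senior Tenancy (section 15)? yes. So the tenancy is a Protected Letting.

Yes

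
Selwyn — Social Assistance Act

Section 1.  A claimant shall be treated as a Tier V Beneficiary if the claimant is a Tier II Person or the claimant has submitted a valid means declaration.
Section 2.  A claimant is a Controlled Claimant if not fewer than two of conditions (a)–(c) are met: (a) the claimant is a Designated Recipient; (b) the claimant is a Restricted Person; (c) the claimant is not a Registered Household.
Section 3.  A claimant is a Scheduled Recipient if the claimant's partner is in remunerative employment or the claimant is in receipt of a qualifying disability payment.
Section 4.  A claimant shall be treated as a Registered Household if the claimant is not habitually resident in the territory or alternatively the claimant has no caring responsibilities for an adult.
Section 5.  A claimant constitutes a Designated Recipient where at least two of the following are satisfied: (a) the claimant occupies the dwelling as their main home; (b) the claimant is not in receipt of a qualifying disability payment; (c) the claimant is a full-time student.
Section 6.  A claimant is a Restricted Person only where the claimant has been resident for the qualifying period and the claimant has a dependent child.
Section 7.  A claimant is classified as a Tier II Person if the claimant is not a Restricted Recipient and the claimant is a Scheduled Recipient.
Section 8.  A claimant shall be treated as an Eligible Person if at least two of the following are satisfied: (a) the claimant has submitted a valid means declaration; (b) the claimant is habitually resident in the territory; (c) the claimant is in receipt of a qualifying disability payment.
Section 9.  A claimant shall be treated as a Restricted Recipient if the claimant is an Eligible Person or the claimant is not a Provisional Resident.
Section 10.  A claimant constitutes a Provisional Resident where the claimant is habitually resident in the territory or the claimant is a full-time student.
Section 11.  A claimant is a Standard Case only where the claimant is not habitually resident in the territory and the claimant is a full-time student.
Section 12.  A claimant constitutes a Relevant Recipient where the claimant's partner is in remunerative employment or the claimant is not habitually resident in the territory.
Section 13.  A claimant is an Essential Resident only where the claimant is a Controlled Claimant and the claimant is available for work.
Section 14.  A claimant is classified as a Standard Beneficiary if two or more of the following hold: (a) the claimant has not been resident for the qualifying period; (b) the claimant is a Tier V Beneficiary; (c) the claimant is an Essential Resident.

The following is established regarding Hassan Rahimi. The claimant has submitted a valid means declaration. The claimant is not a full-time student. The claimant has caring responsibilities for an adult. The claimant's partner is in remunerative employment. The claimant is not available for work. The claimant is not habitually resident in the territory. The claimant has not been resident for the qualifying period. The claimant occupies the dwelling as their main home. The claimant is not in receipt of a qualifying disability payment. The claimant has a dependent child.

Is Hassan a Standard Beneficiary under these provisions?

Yes

section 8 — Eligible Person: the claimant has submitted a valid means declaration? yes; the claimant is habitually resident in the territory? no; the claimant is in receipt of a qualifying disability payment? no — 1 of 3 hold (need ≥2) → not satisfied.
section 10 — Provisional Resident: [the claimant is habitually resident in the territory? no] OR [the claimant is a full-time student? no] → not satisfied.
section 9 — Restricted Recipient: [Eligible Person (section 8)? no] OR [not a Provisional Resident (section 10)? yes] → satisfied.
section 3 — Scheduled Recipient: [the claimant's partner is in remunerative employment? yes] OR [the claimant is in receipt of a qualifying disability payment? no] → satisfied.
section 7 — Tier II Person: [not a Restricted Recipient (section 9)? no] AND [Scheduled Recipient (section 3)? yes] → not satisfied.
section 1 — Tier V Beneficiary: [Tier II Person (section 7)? no] OR [the claimant has submitted a valid means declaration? yes] → satisfied.
section 5 — Designated Recipient: the claimant occupies the dwelling as their main home? yes; the claimant is not in receipt of a qualifying disability payment? yes; the claimant is a full-time student? no — 2 of 3 hold (need ≥2) → satisfied.
section 6 — Restricted Person: [the claimant has been resident for the qualifying period? no] AND [the claimant has a dependent child? yes] → not satisfied.
section 4 — Registered Household: [the claimant is not habitually resident in the territory? yes] OR [the claimant has no caring responsibilities for an adult? no] → satisfied.
section 2 — Controlled Claimant: Designated Recipient (section 5)? yes; Restricted Person (section 6)? no; not a Registered Household (section 4)? no — 1 of 3 hold (need ≥2) → not satisfied.
section 13 — Essential Resident: [Controlled Claimant (section 2)? no] AND [the claimant is available for work? no] → not satisfied.
section 14 — Standard Beneficiary: the claimant has not been resident for the qualifying period? yes; Tier V Beneficiary (section 1)? yes; Essential Resident (section 13)? no — 2 of 3 hold (need ≥2) → satisfied.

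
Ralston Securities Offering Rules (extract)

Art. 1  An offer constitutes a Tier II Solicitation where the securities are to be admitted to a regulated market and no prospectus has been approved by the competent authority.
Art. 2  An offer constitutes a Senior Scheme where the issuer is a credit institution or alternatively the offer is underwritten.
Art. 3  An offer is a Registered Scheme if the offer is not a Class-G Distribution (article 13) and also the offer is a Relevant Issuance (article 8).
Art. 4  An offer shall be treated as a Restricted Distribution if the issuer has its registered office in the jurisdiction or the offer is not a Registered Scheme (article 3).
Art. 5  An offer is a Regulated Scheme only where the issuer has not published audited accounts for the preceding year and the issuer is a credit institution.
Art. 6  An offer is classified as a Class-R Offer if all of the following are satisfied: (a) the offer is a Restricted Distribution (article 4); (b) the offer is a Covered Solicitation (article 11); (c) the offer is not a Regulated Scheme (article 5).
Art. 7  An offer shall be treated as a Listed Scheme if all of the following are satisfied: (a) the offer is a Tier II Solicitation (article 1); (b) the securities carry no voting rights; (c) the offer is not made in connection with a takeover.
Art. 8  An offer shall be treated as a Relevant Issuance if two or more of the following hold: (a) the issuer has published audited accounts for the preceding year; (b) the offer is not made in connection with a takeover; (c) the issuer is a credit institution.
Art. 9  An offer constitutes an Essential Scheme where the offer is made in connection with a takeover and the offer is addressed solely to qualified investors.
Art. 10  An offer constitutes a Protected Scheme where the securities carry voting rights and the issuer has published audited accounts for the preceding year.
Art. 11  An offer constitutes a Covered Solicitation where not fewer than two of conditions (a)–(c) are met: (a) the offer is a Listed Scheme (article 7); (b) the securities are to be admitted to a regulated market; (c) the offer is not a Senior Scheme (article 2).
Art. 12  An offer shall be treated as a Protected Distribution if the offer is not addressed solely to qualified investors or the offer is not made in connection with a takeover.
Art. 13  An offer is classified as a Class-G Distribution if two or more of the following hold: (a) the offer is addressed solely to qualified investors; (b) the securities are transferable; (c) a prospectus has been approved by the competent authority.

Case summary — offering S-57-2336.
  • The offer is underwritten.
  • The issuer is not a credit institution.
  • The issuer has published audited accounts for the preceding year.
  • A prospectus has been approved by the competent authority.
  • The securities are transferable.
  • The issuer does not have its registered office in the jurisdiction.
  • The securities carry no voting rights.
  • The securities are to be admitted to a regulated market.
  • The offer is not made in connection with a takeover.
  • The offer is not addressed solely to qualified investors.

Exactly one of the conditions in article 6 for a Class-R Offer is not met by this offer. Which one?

Covered Solicitation

article 13 — Class-G Distribution: the offer is addressed solely to qualified investors? no; the securities are transferable? yes; a prospectus has been approved by the competent authority? yes — 2 of 3 hold (need ≥2) → satisfied.
article 8 — Relevant Issuance: the issuer has published audited accounts for the preceding year? yes; the offer is not made in connection with a takeover? yes; the issuer is a credit institution? no — 2 of 3 hold (need ≥2) → satisfied.
article 3 — Registered Scheme: [not a Class-G Distribution (article 13)? no] AND [Relevant Issuance (article 8)? yes] → not satisfied.
article 4 — Restricted Distribution: [the issuer has its registered office in the jurisdiction? no] OR [not a Registered Scheme (article 3)? yes] → satisfied.
article 1 — Tier II Solicitation: [the securities are to be admitted to a regulated market? yes] AND [no prospectus has been approved by the competent authority? no] → not satisfied.
article 7 — Listed Scheme: [Tier II Solicitation (article 1)? no] AND [the securities carry no voting rights? yes] AND [the offer is not made in connection with a takeover? yes] → not satisfied.
article 2 — Senior Scheme: [the issuer is a credit institution? no] OR [the offer is underwritten? yes] → satisfied.
article 11 — Covered Solicitation: Listed Scheme (article 7)? no; the securities are to be admitted to a regulated market? yes; not a Senior Scheme (article 2)? no — 1 of 3 hold (need ≥2) → not satisfied.
article 5 — Regulated Scheme: [the issuer has not published audited accounts for the preceding year? no] AND [the issuer is a credit institution? no] → not satisfied.
article 6 — Class-R Offer: [Restricted Distribution (article 4)? yes] AND [Covered Solicitation (article 11)? no] AND [not a Regulated Scheme (article 5)? yes] → not satisfied.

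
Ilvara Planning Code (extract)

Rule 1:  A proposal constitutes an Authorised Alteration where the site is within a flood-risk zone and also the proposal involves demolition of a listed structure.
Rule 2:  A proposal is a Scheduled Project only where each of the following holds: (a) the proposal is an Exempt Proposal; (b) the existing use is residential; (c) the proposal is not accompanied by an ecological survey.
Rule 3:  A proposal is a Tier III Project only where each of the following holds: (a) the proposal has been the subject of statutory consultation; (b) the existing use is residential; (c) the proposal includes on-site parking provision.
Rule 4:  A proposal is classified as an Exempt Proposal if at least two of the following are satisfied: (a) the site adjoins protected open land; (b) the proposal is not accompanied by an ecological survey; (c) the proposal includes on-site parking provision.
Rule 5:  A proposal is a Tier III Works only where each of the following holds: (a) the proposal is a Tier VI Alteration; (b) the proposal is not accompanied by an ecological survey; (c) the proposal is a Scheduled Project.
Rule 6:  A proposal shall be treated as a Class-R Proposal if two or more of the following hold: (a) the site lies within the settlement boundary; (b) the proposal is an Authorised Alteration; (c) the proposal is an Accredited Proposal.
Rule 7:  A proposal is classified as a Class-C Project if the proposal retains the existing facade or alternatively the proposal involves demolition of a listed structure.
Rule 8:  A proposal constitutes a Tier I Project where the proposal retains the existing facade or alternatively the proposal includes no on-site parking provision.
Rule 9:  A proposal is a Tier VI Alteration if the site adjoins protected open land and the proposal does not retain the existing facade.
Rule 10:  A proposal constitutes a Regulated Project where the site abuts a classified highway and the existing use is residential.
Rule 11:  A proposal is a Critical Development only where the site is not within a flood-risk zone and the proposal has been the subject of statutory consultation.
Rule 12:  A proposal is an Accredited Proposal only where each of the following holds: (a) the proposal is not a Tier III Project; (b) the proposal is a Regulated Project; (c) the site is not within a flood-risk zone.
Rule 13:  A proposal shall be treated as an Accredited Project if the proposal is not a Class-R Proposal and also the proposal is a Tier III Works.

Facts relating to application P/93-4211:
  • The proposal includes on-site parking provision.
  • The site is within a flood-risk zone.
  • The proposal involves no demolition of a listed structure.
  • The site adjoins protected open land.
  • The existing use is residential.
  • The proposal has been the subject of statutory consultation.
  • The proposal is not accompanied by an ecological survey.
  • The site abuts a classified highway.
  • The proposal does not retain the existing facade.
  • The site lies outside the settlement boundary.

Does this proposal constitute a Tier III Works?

Yes

rule 9 — Tier VI Alteration: [the site adjoins protected open land? yes] AND [the proposal does not retain the existing facade? yes] → satisfied.
rule 4 — Exempt Proposal: the site adjoins protected open land? yes; the proposal is not accompanied by an ecological survey? yes; the proposal includes on-site parking provision? yes — 3 of 3 hold (need ≥2) → satisfied.
rule 2 — Scheduled Project: [Exempt Proposal (rule 4)? yes] AND [the existing use is residential? yes] AND [the proposal is not accompanied by an ecological survey? yes] → satisfied.
rule 5 — Tier III Works: [Tier VI Alteration (rule 9)? yes] AND [the proposal is not accompanied by an ecological survey? yes] AND [Scheduled Project (rule 2)? yes] → satisfied.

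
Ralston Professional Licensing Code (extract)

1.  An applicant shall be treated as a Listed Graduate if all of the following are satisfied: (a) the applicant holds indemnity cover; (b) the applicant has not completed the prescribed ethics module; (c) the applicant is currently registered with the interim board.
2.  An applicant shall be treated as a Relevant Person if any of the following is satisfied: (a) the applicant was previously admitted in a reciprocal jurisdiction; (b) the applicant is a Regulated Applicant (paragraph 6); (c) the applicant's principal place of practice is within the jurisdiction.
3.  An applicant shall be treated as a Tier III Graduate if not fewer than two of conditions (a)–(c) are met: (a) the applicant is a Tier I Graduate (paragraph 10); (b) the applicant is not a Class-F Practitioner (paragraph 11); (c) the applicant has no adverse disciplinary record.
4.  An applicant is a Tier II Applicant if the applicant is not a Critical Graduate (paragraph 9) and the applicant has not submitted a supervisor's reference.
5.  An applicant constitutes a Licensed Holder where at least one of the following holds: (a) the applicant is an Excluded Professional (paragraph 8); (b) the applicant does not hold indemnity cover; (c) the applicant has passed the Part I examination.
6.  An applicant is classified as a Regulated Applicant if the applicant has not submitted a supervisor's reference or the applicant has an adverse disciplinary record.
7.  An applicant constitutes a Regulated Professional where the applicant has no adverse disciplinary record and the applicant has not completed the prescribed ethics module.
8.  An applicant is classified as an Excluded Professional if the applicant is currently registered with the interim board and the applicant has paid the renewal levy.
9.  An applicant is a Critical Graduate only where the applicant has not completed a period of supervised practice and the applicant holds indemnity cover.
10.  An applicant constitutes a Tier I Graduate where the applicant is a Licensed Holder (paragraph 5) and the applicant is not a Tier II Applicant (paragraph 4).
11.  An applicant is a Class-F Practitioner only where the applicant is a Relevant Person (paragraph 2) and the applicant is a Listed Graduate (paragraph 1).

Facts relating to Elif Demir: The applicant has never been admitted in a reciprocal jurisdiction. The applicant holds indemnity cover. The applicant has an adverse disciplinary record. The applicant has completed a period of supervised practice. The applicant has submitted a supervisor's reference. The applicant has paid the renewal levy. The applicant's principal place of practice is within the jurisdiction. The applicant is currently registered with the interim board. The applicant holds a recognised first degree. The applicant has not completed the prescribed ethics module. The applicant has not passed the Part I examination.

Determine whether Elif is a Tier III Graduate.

paragraph 8 — Excluded Professional: [the applicant is currently registered with the interim board? yes] AND [the applicant has paid the renewal levy? yes] → satisfied.
paragraph 5 — Licensed Holder: [Excluded Professional (paragraph 8)? yes] OR [the applicant does not hold indemnity cover? no] OR [the applicant has passed the Part I examination? no] → satisfied.
paragraph 9 — Critical Graduate: [the applicant has not completed a period of supervised practice? no] AND [the applicant holds indemnity cover? yes] → not satisfied.
paragraph 4 — Tier II Applicant: [not a Critical Graduate (paragraph 9)? yes] AND [the applicant has not submitted a supervisor's reference? no] → not satisfied.
paragraph 10 — Tier I Graduate: [Licensed Holder (paragraph 5)? yes] AND [not a Tier II Applicant (paragraph 4)? yes] → satisfied.
paragraph 6 — Regulated Applicant: [the applicant has not submitted a supervisor's reference? no] OR [the applicant has an adverse disciplinary record? yes] → satisfied.
paragraph 2 — Relevant Person: [the applicant was previously admitted in a reciprocal jurisdiction? no] OR [Regulated Applicant (paragraph 6)? yes] OR [the applicant's principal place of practice is within the jurisdiction? yes] → satisfied.
paragraph 1 — Listed Graduate: [the applicant holds indemnity cover? yes] AND [the applicant has not completed the prescribed ethics module? yes] AND [the applicant is currently registered with the interim board? yes] → satisfied.
paragraph 11 — Class-F Practitioner: [Relevant Person (paragraph 2)? yes] AND [Listed Graduate (paragraph 1)? yes] → satisfied.
paragraph 3 — Tier III Graduate: Tier I Graduate (paragraph 10)? yes; not a Class-F Practitioner (paragraph 11)? no; the applicant has no adverse disciplinary record? no — 1 of 3 hold (need ≥2) → not satisfied.

No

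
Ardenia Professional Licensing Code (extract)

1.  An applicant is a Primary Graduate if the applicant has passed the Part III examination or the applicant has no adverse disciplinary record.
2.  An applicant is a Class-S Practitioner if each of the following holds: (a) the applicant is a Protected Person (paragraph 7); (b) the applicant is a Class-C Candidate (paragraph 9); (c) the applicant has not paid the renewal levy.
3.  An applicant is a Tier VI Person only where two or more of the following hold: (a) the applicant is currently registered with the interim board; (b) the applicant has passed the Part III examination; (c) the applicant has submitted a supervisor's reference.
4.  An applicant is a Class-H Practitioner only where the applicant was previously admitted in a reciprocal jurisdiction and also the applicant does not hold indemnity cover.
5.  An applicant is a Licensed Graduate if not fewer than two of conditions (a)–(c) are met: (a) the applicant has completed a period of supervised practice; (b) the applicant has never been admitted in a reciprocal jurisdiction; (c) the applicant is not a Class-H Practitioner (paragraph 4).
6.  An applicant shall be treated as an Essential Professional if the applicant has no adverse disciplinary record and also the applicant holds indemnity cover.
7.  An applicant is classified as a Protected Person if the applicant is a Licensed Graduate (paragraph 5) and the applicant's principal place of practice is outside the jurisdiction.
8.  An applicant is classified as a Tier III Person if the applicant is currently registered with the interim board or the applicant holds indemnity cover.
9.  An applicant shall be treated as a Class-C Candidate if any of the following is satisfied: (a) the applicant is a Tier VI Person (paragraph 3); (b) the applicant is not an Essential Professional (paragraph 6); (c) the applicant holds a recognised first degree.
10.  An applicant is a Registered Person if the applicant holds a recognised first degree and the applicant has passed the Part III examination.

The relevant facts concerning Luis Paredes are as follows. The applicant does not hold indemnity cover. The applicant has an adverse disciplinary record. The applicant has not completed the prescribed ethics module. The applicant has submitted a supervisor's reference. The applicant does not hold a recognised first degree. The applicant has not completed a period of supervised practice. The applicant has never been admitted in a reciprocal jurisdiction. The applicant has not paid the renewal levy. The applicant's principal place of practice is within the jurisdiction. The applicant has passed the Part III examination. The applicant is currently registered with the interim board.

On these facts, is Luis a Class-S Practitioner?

No

paragraph 4 — Class-H Practitioner: [the applicant was previously admitted in a reciprocal jurisdiction? no] AND [the applicant does not hold indemnity cover? yes] → not satisfied.
paragraph 5 — Licensed Graduate: the applicant has completed a period of supervised practice? no; the applicant has never been admitted in a reciprocal jurisdiction? yes; not a Class-H Practitioner (paragraph 4)? yes — 2 of 3 hold (need ≥2) → satisfied.
paragraph 7 — Protected Person: [Licensed Graduate (paragraph 5)? yes] AND [the applicant's principal place of practice is outside the jurisdiction? no] → not satisfied.
paragraph 3 — Tier VI Person: the applicant is currently registered with the interim board? yes; the applicant has passed the Part III examination? yes; the applicant has submitted a supervisor's reference? yes — 3 of 3 hold (need ≥2) → satisfied.
paragraph 6 — Essential Professional: [the applicant has no adverse disciplinary record? no] AND [the applicant holds indemnity cover? no] → not satisfied.
paragraph 9 — Class-C Candidate: [Tier VI Person (paragraph 3)? yes] OR [not an Essential Professional (paragraph 6)? yes] OR [the applicant holds a recognised first degree? no] → satisfied.
paragraph 2 — Class-S Practitioner: [Protected Person (paragraph 7)? no] AND [Class-C Candidate (paragraph 9)? yes] AND [the applicant has not paid the renewal levy? yes] → not satisfied.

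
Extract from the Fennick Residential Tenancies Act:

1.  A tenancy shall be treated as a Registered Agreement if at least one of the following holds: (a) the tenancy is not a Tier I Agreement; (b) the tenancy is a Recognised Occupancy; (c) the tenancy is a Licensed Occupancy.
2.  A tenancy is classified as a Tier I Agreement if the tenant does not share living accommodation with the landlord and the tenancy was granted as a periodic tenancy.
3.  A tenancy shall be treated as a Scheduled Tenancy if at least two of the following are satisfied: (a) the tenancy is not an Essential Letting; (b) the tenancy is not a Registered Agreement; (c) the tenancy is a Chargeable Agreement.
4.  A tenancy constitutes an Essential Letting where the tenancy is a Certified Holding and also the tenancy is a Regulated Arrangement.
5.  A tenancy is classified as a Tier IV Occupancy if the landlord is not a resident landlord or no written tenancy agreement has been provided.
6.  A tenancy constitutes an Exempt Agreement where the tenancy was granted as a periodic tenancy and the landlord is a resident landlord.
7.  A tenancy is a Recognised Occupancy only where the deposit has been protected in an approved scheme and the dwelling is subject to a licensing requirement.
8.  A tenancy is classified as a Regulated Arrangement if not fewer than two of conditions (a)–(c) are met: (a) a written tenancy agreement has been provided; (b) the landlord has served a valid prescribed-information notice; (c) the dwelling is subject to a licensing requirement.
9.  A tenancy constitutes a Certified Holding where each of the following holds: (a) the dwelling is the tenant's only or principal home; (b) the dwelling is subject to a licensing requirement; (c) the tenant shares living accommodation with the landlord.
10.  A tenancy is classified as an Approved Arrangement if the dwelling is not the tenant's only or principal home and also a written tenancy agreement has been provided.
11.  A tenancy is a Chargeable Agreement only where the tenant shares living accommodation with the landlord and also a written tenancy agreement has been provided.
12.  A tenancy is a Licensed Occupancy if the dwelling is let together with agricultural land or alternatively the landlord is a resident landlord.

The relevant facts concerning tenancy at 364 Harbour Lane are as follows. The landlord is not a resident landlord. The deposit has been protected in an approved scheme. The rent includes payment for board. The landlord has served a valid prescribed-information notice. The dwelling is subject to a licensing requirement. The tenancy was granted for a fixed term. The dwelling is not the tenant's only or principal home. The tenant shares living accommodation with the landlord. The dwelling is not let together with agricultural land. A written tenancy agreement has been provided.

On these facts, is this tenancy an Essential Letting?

Under paragraph 9: the dwelling is the tenant's only or principal home? no; and the dwelling is subject to a licensing requirement? yes; and the tenant shares living accommodation with the landlord? yes. So the tenancy is not a Certified Holding.
Under paragraph 8: a written tenancy agreement has been provided? yes; the landlord has served a valid prescribed-information notice? yes; the dwelling is subject to a licensing requirement? yes — 3 of 3 hold (need ≥2) → satisfied.
Under paragraph 4: Certified Holding (paragraph 9)? no; and Regulated Arrangement (paragraph 8)? yes. So the tenancy is not an Essential Letting.

No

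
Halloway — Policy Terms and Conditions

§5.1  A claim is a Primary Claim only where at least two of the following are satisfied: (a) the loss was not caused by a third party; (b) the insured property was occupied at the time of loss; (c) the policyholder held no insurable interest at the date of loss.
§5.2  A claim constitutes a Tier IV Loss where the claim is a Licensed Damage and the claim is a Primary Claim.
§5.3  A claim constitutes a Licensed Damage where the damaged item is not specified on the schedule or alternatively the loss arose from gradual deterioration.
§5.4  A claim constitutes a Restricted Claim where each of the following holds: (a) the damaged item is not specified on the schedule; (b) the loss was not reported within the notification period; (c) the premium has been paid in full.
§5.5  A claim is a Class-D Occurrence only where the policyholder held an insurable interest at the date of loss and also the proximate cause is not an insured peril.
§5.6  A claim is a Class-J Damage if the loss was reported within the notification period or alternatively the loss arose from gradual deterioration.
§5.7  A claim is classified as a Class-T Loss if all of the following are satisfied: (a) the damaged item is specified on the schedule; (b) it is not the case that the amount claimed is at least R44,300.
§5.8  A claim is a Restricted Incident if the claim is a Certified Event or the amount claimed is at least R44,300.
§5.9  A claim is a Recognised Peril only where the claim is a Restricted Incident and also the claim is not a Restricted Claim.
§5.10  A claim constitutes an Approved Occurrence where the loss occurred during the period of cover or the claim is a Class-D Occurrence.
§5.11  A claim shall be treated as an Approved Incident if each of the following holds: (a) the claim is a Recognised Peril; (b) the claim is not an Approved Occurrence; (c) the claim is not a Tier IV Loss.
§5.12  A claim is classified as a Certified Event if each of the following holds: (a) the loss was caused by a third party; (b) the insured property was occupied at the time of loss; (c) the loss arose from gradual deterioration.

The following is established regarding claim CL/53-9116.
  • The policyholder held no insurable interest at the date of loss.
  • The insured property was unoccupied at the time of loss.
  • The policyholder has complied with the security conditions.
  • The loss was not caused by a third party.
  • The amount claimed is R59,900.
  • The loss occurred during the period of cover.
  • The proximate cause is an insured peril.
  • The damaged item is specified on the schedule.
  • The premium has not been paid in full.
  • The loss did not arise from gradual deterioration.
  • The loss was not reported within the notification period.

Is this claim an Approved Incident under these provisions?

No

§5.12 — Certified Event: [the loss was caused by a third party? no] AND [the insured property was occupied at the time of loss? no] AND [the loss arose from gradual deterioration? no] → not satisfied.
§5.8 — Restricted Incident: [Certified Event (§5.12)? no] OR [amount claimed: R59,900 ≥ R44,300? yes] → satisfied.
§5.4 — Restricted Claim: [the damaged item is not specified on the schedule? no] AND [the loss was not reported within the notification period? yes] AND [the premium has been paid in full? no] → not satisfied.
§5.9 — Recognised Peril: [Restricted Incident (§5.8)? yes] AND [not a Restricted Claim (§5.4)? yes] → satisfied.
§5.5 — Class-D Occurrence: [the policyholder held an insurable interest at the date of loss? no] AND [the proximate cause is not an insured peril? no] → not satisfied.
§5.10 — Approved Occurrence: [the loss occurred during the period of cover? yes] OR [Class-D Occurrence (§5.5)? no] → satisfied.
§5.3 — Licensed Damage: [the damaged item is not specified on the schedule? no] OR [the loss arose from gradual deterioration? no] → not satisfied.
§5.1 — Primary Claim: the loss was not caused by a third party? yes; the insured property was occupied at the time of loss? no; the policyholder held no insurable interest at the date of loss? yes — 2 of 3 hold (need ≥2) → satisfied.
§5.2 — Tier IV Loss: [Licensed Damage (§5.3)? no] AND [Primary Claim (§5.1)? yes] → not satisfied.
§5.11 — Approved Incident: [Recognised Peril (§5.9)? yes] AND [not an Approved Occurrence (§5.10)? no] AND [not a Tier IV Loss (§5.2)? yes] → not satisfied.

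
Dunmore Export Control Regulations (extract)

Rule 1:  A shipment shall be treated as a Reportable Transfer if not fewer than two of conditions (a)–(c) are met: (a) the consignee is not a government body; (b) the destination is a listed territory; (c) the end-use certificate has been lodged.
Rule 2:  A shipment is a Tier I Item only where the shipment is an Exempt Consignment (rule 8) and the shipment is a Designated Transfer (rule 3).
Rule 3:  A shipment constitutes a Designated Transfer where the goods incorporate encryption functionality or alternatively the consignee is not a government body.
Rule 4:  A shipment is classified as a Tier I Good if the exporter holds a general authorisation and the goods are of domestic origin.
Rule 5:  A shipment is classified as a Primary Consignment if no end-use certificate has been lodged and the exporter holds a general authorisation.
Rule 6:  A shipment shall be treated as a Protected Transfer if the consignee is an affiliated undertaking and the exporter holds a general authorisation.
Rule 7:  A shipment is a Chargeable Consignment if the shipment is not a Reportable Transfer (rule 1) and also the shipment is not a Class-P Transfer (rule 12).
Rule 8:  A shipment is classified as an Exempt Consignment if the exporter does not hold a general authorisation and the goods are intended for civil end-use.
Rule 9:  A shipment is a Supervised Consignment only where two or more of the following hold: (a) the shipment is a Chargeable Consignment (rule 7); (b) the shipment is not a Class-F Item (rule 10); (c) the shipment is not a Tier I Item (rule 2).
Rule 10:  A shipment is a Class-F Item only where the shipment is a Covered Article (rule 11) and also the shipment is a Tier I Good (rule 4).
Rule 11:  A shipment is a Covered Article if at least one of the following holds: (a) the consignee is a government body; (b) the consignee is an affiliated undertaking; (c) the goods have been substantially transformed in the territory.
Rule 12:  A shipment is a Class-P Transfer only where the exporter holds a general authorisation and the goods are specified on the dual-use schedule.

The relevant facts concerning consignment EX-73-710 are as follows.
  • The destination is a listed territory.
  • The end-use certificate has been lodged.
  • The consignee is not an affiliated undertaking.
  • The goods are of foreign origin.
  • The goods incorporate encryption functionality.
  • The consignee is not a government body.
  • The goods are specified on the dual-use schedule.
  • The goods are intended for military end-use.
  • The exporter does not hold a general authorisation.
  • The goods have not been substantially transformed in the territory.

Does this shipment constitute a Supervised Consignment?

rule 1 — Reportable Transfer: the consignee is not a government body? yes; the destination is a listed territory? yes; the end-use certificate has been lodged? yes — 3 of 3 hold (need ≥2) → satisfied.
rule 12 — Class-P Transfer: [the exporter holds a general authorisation? no] AND [the goods are specified on the dual-use schedule? yes] → not satisfied.
rule 7 — Chargeable Consignment: [not a Reportable Transfer (rule 1)? no] AND [not a Class-P Transfer (rule 12)? yes] → not satisfied.
rule 11 — Covered Article: [the consignee is a government body? no] OR [the consignee is an affiliated undertaking? no] OR [the goods have been substantially transformed in the territory? no] → not satisfied.
rule 4 — Tier I Good: [the exporter holds a general authorisation? no] AND [the goods are of domestic origin? no] → not satisfied.
rule 10 — Class-F Item: [Covered Article (rule 11)? no] AND [Tier I Good (rule 4)? no] → not satisfied.
rule 8 — Exempt Consignment: [the exporter does not hold a general authorisation? yes] AND [the goods are intended for civil end-use? no] → not satisfied.
rule 3 — Designated Transfer: [the goods incorporate encryption functionality? yes] OR [the consignee is not a government body? yes] → satisfied.
rule 2 — Tier I Item: [Exempt Consignment (rule 8)? no] AND [Designated Transfer (rule 3)? yes] → not satisfied.
rule 9 — Supervised Consignment: Chargeable Consignment (rule 7)? no; not a Class-F Item (rule 10)? yes; not a Tier I Item (rule 2)? yes — 2 of 3 hold (need ≥2) → satisfied.

Yes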